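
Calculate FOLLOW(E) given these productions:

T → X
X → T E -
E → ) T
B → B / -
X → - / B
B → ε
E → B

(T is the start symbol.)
{ '-' }

To compute FOLLOW(E), find every occurrence of E on a right-hand side N → α E β: add FIRST(β) \ {ε}, and if β is empty or nullable also add FOLLOW(N). Iterate to a fixed point.

In X → T E -: E is followed by '-', add FIRST('-') \ {ε} = { '-' }

Taking the union: FOLLOW(E) = { '-' }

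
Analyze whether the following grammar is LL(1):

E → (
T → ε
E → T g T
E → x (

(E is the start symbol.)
Yes, the grammar is LL(1).

Relevant sets:
  FIRST(T) = { ε }

For E:
  PREDICT(E → '(') = { '(' }
  PREDICT(E → T g T) = { 'g' }
  PREDICT(E → x '(') = { 'x' }
T has a single production, so nothing to check there.

All predict sets are disjoint. The grammar IS LL(1).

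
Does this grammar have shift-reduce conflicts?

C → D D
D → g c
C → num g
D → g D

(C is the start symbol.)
No shift-reduce conflicts

A shift-reduce conflict occurs when an LR(0) state has both:
  - a complete (reduce) item [A → α .] (dot at the end), and
  - a shift item [B → β . c γ] (dot before a terminal).

Augment with C' → C and build the canonical LR(0) collection (I0 = CLOSURE({[C' → . C]}), then GOTO on every symbol after a dot until no new states appear). It has 9 states:
  I0: { [C → . D D], [C → . num g], [C' → . C], [D → . g D], [D → . g c] }  — shift
  I1: { [C' → C .] }  — accept
  I2: { [C → D . D], [D → . g D], [D → . g c] }  — shift
  I3: { [D → . g D], [D → . g c], [D → g . D], [D → g . c] }  — shift
  I4: { [C → num . g] }  — shift
  I5: { [C → num g .] }  — reduce
  I6: { [D → g D .] }  — reduce
  I7: { [D → g c .] }  — reduce
  I8: { [C → D D .] }  — reduce

No state contains both a complete item and a shift item.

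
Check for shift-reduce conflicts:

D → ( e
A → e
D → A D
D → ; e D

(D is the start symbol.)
A shift-reduce conflict occurs when an LR(0) state has both:
  - a complete (reduce) item [A → α .] (dot at the end), and
  - a shift item [B → β . c γ] (dot before a terminal).

Augment with D' → D and build the canonical LR(0) collection (I0 = CLOSURE({[D' → . D]}), then GOTO on every symbol after a dot until no new states appear). It has 10 states:
  I0: { [A → . e], [D → . ( e], [D → . ; e D], [D → . A D], [D' → . D] }  — shift
  I1: { [D → ( . e] }  — shift
  I2: { [D → ; . e D] }  — shift
  I3: { [A → . e], [D → . ( e], [D → . ; e D], [D → . A D], [D → A . D] }  — shift
  I4: { [D' → D .] }  — accept
  I5: { [A → e .] }  — reduce
  I6: { [D → A D .] }  — reduce
  I7: { [A → . e], [D → . ( e], [D → . ; e D], [D → . A D], [D → ; e . D] }  — shift
  I8: { [D → ; e D .] }  — reduce
  I9: { [D → ( e .] }  — reduce

No state contains both a complete item and a shift item.

Answer: No shift-reduce conflicts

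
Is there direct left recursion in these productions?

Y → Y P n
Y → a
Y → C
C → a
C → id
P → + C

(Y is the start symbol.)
Direct left recursion occurs when N → N α for some non-terminal N (the right-hand side begins with the left-hand side itself).

Y → Y P n: LEFT RECURSIVE (starts with Y)
Y → a: starts with a
Y → C: starts with C
C → a: starts with a
C → id: starts with id
P → + C: starts with '+'

The grammar has direct left recursion on: Y.

Answer: Yes, Y is left-recursive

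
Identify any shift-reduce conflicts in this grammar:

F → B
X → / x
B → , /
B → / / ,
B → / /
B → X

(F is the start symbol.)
A shift-reduce conflict occurs when an LR(0) state has both:
  - a complete (reduce) item [A → α .] (dot at the end), and
  - a shift item [B → β . c γ] (dot before a terminal).

Augment with F' → F and build the canonical LR(0) collection (I0 = CLOSURE({[F' → . F]}), then GOTO on every symbol after a dot until no new states appear). It has 10 states:
  I0: { [B → . , /], [B → . / / ,], [B → . / /], [B → . X], [F → . B], [F' → . F], [X → . / x] }  — shift
  I1: { [B → , . /] }  — shift
  I2: { [B → / . / ,], [B → / . /], [X → / . x] }  — shift
  I3: { [F → B .] }  — reduce
  I4: { [F' → F .] }  — accept
  I5: { [B → X .] }  — reduce
  I6: { [B → / / . ,], [B → / / .] }  — shift, reduce
  I7: { [X → / x .] }  — reduce
  I8: { [B → / / , .] }  — reduce
  I9: { [B → , / .] }  — reduce

I6 contains reduce item [B → / / .] and shift item [B → / / . ,] — shift-reduce conflict.

Answer: Yes — I6: [B → / / .] vs [B → / / . ,]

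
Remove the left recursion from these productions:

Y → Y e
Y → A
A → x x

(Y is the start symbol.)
Y → A Y'
Y' → e Y'
Y' → ε
A → x x

Y is directly left-recursive. The standard transformation for
  A → A α₁ | ... | A α_m | β₁ | ... | β_n
is
  A  → β₁ A' | ... | β_n A'
  A' → α₁ A' | ... | α_m A' | ε

Y → A becomes Y → A Y'
Y → Y e becomes Y' → e Y'
Add Y' → ε

Productions for other non-terminals are unchanged:
  A → x x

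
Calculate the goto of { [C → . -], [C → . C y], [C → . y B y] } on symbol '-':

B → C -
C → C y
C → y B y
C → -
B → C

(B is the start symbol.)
GOTO(I, '-') = CLOSURE({ [A → αX.β] : [A → α.Xβ] ∈ I, X = '-' })

Items with dot before '-', with the dot advanced:
  [C → . -] → [C → - .]
Closure adds nothing (no advanced item has the dot before a non-terminal).

GOTO = { [C → - .] }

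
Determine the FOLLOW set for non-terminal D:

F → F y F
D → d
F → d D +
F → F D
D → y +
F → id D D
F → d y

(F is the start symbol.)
To compute FOLLOW(D), find every occurrence of D on a right-hand side N → α D β: add FIRST(β) \ {ε}, and if β is empty or nullable also add FOLLOW(N). Iterate to a fixed point.

In F → d D +: D is followed by '+', add FIRST('+') \ {ε} = { '+' }
In F → F D: D is at the end, add FOLLOW(F)
In F → id D D: D is followed by D, add FIRST(D) \ {ε} = { 'd', 'y' }
In F → id D D: D is at the end, add FOLLOW(F)

The FOLLOW sets referred to above (computed the same way, to a fixed point):
  FOLLOW(F) = { $, 'd', 'y' }

Taking the union: FOLLOW(D) = { $, '+', 'd', 'y' }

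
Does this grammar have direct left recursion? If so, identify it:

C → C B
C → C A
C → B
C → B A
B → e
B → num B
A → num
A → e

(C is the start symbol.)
Yes, C is left-recursive

C → C B: LEFT RECURSIVE (starts with C)
C → C A: LEFT RECURSIVE (starts with C)
C → B: starts with B
C → B A: starts with B
B → e: starts with e
B → num B: starts with num
A → num: starts with num
A → e: starts with e

The grammar has direct left recursion on: C.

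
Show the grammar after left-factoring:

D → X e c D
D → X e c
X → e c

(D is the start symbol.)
Left-factoring transforms A → αβ₁ | αβ₂ into A → αA' and A' → β₁ | β₂
(α is the longest common prefix among the alternatives). Repeat until
no nonterminal has two alternatives with a common prefix.

Round 1: D has alternatives sharing prefix 'X e c'. Introduce D': D → X e c D'
  Add: D' → D
  Add: D' → ε

No remaining common prefixes — done.

Resulting grammar:
D → X e c D'
D' → D
D' → ε
X → e c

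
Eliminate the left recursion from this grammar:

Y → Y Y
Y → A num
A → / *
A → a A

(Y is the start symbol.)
Y → A num Y'
Y' → Y Y'
Y' → ε
A → / *
A → a A

Y is directly left-recursive. The standard transformation for
  A → A α₁ | ... | A α_m | β₁ | ... | β_n
is
  A  → β₁ A' | ... | β_n A'
  A' → α₁ A' | ... | α_m A' | ε

Y → A num becomes Y → A num Y'
Y → Y Y becomes Y' → Y Y'
Add Y' → ε

Productions for other non-terminals are unchanged:
  A → / *
  A → a A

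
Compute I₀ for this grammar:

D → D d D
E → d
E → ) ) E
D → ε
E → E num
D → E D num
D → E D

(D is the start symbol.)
{ [D → . D d D], [D → . E D num], [D → . E D], [D → .], [D' → . D], [E → . ) ) E], [E → . E num], [E → . d] }

First, augment the grammar with D' → D
I₀ = CLOSURE({ [D' → . D] }):
  [D' → . D] has the dot before D: add [D → . D d D], [D → .], [D → . E D num], [D → . E D]
  [D → . E D num] has the dot before E: add [E → . d], [E → . ) ) E], [E → . E num]
No further items can be added.

I₀ = { [D → . D d D], [D → . E D num], [D → . E D], [D → .], [D' → . D], [E → . ) ) E], [E → . E num], [E → . d] }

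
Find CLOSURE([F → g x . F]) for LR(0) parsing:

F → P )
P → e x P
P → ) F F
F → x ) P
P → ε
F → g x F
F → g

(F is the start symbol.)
{ [F → . P )], [F → . g x F], [F → . g], [F → . x ) P], [F → g x . F], [P → . ) F F], [P → . e x P], [P → .] }

To compute CLOSURE, for each item [A → α.Bβ] where B is a non-terminal, add [B → .γ] for all productions B → γ; repeat for the newly added items until nothing changes.

Start with: [F → g x . F]
  [F → g x . F] has the dot before F: add [F → . P )], [F → . x ) P], [F → . g x F], [F → . g]
  [F → . P )] has the dot before P: add [P → . e x P], [P → . ) F F], [P → .]
No further items can be added.

CLOSURE = { [F → . P )], [F → . g x F], [F → . g], [F → . x ) P], [F → g x . F], [P → . ) F F], [P → . e x P], [P → .] }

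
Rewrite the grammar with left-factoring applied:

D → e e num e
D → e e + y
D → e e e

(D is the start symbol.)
D → e e D'
D' → num e
D' → + y
D' → e

Left-factoring transforms A → αβ₁ | αβ₂ into A → αA' and A' → β₁ | β₂
(α is the longest common prefix among the alternatives). Repeat until
no nonterminal has two alternatives with a common prefix.

Round 1: D has alternatives sharing prefix 'e e'. Introduce D': D → e e D'
  Add: D' → num e
  Add: D' → + y
  Add: D' → e

No remaining common prefixes — done.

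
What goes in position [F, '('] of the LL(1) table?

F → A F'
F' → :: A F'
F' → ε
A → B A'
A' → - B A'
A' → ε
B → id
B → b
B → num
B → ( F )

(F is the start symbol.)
F → A F'

To find M[F, '('], we find productions for F where '(' is in the predict set (PREDICT(N → α) = (FIRST(α) \ {ε}) ∪ (FOLLOW(N) if α ⇒* ε)).

Relevant sets:
  FIRST(A) = { '(', 'b', 'id', 'num' }

F → A F': PREDICT = { '(', 'b', 'id', 'num' }
  '(' is in predict set, so this production goes in M[F, '(']

M[F, '('] = F → A F'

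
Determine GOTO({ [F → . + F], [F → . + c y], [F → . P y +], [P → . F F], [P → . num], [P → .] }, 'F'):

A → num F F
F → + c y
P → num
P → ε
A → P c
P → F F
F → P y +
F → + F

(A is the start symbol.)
{ [F → . + F], [F → . + c y], [F → . P y +], [P → . F F], [P → . num], [P → .], [P → F . F] }

GOTO(I, 'F') = CLOSURE({ [A → αX.β] : [A → α.Xβ] ∈ I, X = 'F' })

Items with dot before 'F', with the dot advanced:
  [P → . F F] → [P → F . F]
Closure of the advanced items:
  [P → F . F] has the dot before F: add [F → . + c y], [F → . P y +], [F → . + F]
  [F → . P y +] has the dot before P: add [P → . num], [P → .], [P → . F F]

GOTO = { [F → . + F], [F → . + c y], [F → . P y +], [P → . F F], [P → . num], [P → .], [P → F . F] }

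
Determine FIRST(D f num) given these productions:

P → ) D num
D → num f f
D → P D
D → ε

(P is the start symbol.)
{ ')', 'f', 'num' }

FIRST sets of the non-terminals involved (from the grammar, by fixed-point iteration):
  FIRST(D) = { ')', 'num', ε }

To compute FIRST(D f num), process the symbols left to right:
Symbol D is a non-terminal. Add FIRST(D) \ {ε} = { ')', 'num' }
D is nullable (ε ∈ FIRST(D)), continue to the next symbol.
Symbol f is a terminal. Add 'f' and stop.
FIRST(D f num) = { ')', 'f', 'num' }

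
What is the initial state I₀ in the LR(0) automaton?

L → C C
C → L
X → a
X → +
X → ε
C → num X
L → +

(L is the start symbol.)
{ [C → . L], [C → . num X], [L → . +], [L → . C C], [L' → . L] }

First, augment the grammar with L' → L
I₀ = CLOSURE({ [L' → . L] }):
  [L' → . L] has the dot before L: add [L → . C C], [L → . +]
  [L → . C C] has the dot before C: add [C → . L], [C → . num X]
No further items can be added.

I₀ = { [C → . L], [C → . num X], [L → . +], [L → . C C], [L' → . L] }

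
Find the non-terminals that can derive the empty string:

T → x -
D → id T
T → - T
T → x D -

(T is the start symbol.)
None

A non-terminal is nullable if it can derive ε (the empty string): either it has an ε-production, or it has a production whose right-hand side consists entirely of nullable non-terminals.

There are no ε-productions, so no non-terminal can derive ε.
No non-terminals are nullable.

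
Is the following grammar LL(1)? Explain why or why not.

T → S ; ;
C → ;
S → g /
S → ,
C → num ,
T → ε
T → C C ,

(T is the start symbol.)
Yes, the grammar is LL(1).

Relevant sets:
  FIRST(S) = { ',', 'g' }
  FIRST(C) = { ';', 'num' }
  FOLLOW(T) = { $ }

For T:
  PREDICT(T → S ';' ';') = { ',', 'g' }
  PREDICT(T → ε) = { $ }
  PREDICT(T → C C ',') = { ';', 'num' }
For C:
  PREDICT(C → ';') = { ';' }
  PREDICT(C → num ',') = { 'num' }
For S:
  PREDICT(S → g '/') = { 'g' }
  PREDICT(S → ',') = { ',' }

All predict sets are disjoint. The grammar IS LL(1).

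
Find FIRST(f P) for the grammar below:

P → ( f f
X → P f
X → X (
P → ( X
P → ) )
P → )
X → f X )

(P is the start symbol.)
To compute FIRST(f P), process the symbols left to right:
Symbol f is a terminal. Add 'f' and stop.
FIRST(f P) = { 'f' }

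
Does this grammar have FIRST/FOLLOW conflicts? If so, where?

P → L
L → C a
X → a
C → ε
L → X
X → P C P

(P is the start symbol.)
A FIRST/FOLLOW conflict occurs when a non-terminal N has a nullable alternative N → β (β ⇒* ε) and another alternative N → α with FIRST(α) ∩ FOLLOW(N) ≠ ∅: on such a lookahead the parser cannot decide between expanding α and letting N vanish via β.

Nullable non-terminals: C.
C has a nullable alternative but only one production, so nothing to check.

L, P, X have no nullable alternative, so no FIRST/FOLLOW check is needed there.

No FIRST/FOLLOW conflicts found.

Answer: No FIRST/FOLLOW conflicts.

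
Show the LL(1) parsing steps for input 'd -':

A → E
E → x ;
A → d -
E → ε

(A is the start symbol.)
LL(1) parsing maintains a stack (initially the start symbol over $) and the input. At each step: if the stack top is a terminal, match it against the current input token; if it is a non-terminal N, replace it with the RHS of M[N, lookahead] (the unique production whose predict set contains the lookahead).

Stack is shown with the top on the left.

Stack  Input  Action
--------------------
A $    d - $  output A → d -
d - $  d - $  match 'd'
- $    - $    match '-'
$      $      accept

The string is accepted.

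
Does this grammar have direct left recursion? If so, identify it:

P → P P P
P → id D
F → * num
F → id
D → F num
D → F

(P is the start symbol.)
Yes, P is left-recursive

Direct left recursion occurs when N → N α for some non-terminal N (the right-hand side begins with the left-hand side itself).

P → P P P: LEFT RECURSIVE (starts with P)
P → id D: starts with id
F → * num: starts with '*'
F → id: starts with id
D → F num: starts with F
D → F: starts with F

The grammar has direct left recursion on: P.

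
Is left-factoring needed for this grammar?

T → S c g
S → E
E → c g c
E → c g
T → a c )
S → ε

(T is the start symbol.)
Yes, E has productions with common prefix 'c g'

Left-factoring is needed when two productions for the same non-terminal
share a common prefix on the right-hand side.

Productions for T:
  T → S c g
  T → a c )
Productions for S:
  S → E
  S → ε
Productions for E:
  E → c g c
  E → c g

Found common prefix 'c g' in productions for E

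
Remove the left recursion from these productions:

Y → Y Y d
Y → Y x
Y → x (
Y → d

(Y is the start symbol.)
Y → x ( Y'
Y → d Y'
Y' → Y d Y'
Y' → x Y'
Y' → ε

Y is directly left-recursive. The standard transformation for
  A → A α₁ | ... | A α_m | β₁ | ... | β_n
is
  A  → β₁ A' | ... | β_n A'
  A' → α₁ A' | ... | α_m A' | ε

Y → x ( becomes Y → x ( Y'
Y → d becomes Y → d Y'
Y → Y Y d becomes Y' → Y d Y'
Y → Y x becomes Y' → x Y'
Add Y' → ε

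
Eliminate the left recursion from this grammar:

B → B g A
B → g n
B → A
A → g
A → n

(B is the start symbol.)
B is directly left-recursive. The standard transformation for
  A → A α₁ | ... | A α_m | β₁ | ... | β_n
is
  A  → β₁ A' | ... | β_n A'
  A' → α₁ A' | ... | α_m A' | ε

B → g n becomes B → g n B'
B → A becomes B → A B'
B → B g A becomes B' → g A B'
Add B' → ε

Productions for other non-terminals are unchanged:
  A → g
  A → n

Resulting grammar:
B → g n B'
B → A B'
B' → g A B'
B' → ε
A → g
A → n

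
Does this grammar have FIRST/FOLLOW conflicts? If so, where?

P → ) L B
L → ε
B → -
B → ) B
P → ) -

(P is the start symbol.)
A FIRST/FOLLOW conflict occurs when a non-terminal N has a nullable alternative N → β (β ⇒* ε) and another alternative N → α with FIRST(α) ∩ FOLLOW(N) ≠ ∅: on such a lookahead the parser cannot decide between expanding α and letting N vanish via β.

Nullable non-terminals: L.
L has a nullable alternative but only one production, so nothing to check.

B, P have no nullable alternative, so no FIRST/FOLLOW check is needed there.

No FIRST/FOLLOW conflicts found.

Answer: No FIRST/FOLLOW conflicts.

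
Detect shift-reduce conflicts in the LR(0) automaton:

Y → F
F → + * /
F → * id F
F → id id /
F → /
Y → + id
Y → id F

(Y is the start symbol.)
A shift-reduce conflict occurs when an LR(0) state has both:
  - a complete (reduce) item [A → α .] (dot at the end), and
  - a shift item [B → β . c γ] (dot before a terminal).

Augment with Y' → Y and build the canonical LR(0) collection (I0 = CLOSURE({[Y' → . Y]}), then GOTO on every symbol after a dot until no new states appear). It has 18 states:
  I0: { [F → . * id F], [F → . + * /], [F → . /], [F → . id id /], [Y → . + id], [Y → . F], [Y → . id F], [Y' → . Y] }  — shift
  I1: { [F → * . id F] }  — shift
  I2: { [F → + . * /], [Y → + . id] }  — shift
  I3: { [F → / .] }  — reduce
  I4: { [Y → F .] }  — reduce
  I5: { [Y' → Y .] }  — accept
  I6: { [F → . * id F], [F → . + * /], [F → . /], [F → . id id /], [F → id . id /], [Y → id . F] }  — shift
  I7: { [F → + . * /] }  — shift
  I8: { [Y → id F .] }  — reduce
  I9: { [F → id . id /], [F → id id . /] }  — shift
  I10: { [F → id id / .] }  — reduce
  I11: { [F → id id . /] }  — shift
  I12: { [F → + * . /] }  — shift
  I13: { [F → + * / .] }  — reduce
  I14: { [Y → + id .] }  — reduce
  I15: { [F → * id . F], [F → . * id F], [F → . + * /], [F → . /], [F → . id id /] }  — shift
  I16: { [F → * id F .] }  — reduce
  I17: { [F → id . id /] }  — shift

No state contains both a complete item and a shift item.

Answer: No shift-reduce conflicts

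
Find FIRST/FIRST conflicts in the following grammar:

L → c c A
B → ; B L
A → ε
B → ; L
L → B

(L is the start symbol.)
Yes. B → ';' B L / B → ';' L on { ';' }

A FIRST/FIRST conflict occurs when two productions N → α and N → β for the same non-terminal have FIRST(α) ∩ FIRST(β) ≠ ∅ (with ε ∈ FIRST of a nullable right-hand side, so two nullable alternatives also conflict).

FIRST sets of the non-terminals at (or reachable through a nullable prefix from) the front of some alternative:
  FIRST(B) = { ';' }

Productions for L:
  L → c c A: FIRST = { 'c' }
  L → B: FIRST = { ';' }
Productions for B:
  B → ; B L: FIRST = { ';' }
  B → ; L: FIRST = { ';' }
A has only one production, so no FIRST/FIRST conflict is possible there.

Conflict for B: B → ; B L and B → ; L
  Overlap: { ';' }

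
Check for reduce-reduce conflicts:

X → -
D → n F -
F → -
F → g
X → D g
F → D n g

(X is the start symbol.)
A reduce-reduce conflict occurs when an LR(0) state has two complete items [A → α .] and [B → β .] — both call for a reduction, and with no lookahead the parser cannot choose between them.

Augment with X' → X and build the canonical LR(0) collection (I0 = CLOSURE({[X' → . X]}), then GOTO on every symbol after a dot until no new states appear). It has 13 states:
  I0: { [D → . n F -], [X → . -], [X → . D g], [X' → . X] }  — shift
  I1: { [X → - .] }  — reduce
  I2: { [X → D . g] }  — shift
  I3: { [X' → X .] }  — accept
  I4: { [D → . n F -], [D → n . F -], [F → . -], [F → . D n g], [F → . g] }  — shift
  I5: { [F → - .] }  — reduce
  I6: { [F → D . n g] }  — shift
  I7: { [D → n F . -] }  — shift
  I8: { [F → g .] }  — reduce
  I9: { [D → n F - .] }  — reduce
  I10: { [F → D n . g] }  — shift
  I11: { [F → D n g .] }  — reduce
  I12: { [X → D g .] }  — reduce

No state contains more than one complete item.

Answer: No reduce-reduce conflicts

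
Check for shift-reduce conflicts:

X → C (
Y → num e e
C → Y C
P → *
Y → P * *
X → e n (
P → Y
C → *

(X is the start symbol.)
A shift-reduce conflict occurs when an LR(0) state has both:
  - a complete (reduce) item [A → α .] (dot at the end), and
  - a shift item [B → β . c γ] (dot before a terminal).

Augment with X' → X and build the canonical LR(0) collection (I0 = CLOSURE({[X' → . X]}), then GOTO on every symbol after a dot until no new states appear). It has 16 states:
  I0: { [C → . *], [C → . Y C], [P → . *], [P → . Y], [X → . C (], [X → . e n (], [X' → . X], [Y → . P * *], [Y → . num e e] }  — shift
  I1: { [C → * .], [P → * .] }  — 2 reduces
  I2: { [X → C . (] }  — shift
  I3: { [Y → P . * *] }  — shift
  I4: { [X' → X .] }  — accept
  I5: { [C → . *], [C → . Y C], [C → Y . C], [P → . *], [P → . Y], [P → Y .], [Y → . P * *], [Y → . num e e] }  — shift, reduce
  I6: { [X → e . n (] }  — shift
  I7: { [Y → num . e e] }  — shift
  I8: { [Y → num e . e] }  — shift
  I9: { [Y → num e e .] }  — reduce
  I10: { [X → e n . (] }  — shift
  I11: { [X → e n ( .] }  — reduce
  I12: { [C → Y C .] }  — reduce
  I13: { [Y → P * . *] }  — shift
  I14: { [Y → P * * .] }  — reduce
  I15: { [X → C ( .] }  — reduce

I5 contains reduce item [P → Y .] and shift items [C → . *], [P → . *], [Y → . num e e] — shift-reduce conflict.

Answer: Yes — I5: [P → Y .] vs [C → . *]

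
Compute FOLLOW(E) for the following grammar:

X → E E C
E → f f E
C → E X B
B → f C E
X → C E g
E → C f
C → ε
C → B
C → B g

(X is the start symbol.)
To compute FOLLOW(E), find every occurrence of E on a right-hand side N → α E β: add FIRST(β) \ {ε}, and if β is empty or nullable also add FOLLOW(N). Iterate to a fixed point.

In X → E E C: E is followed by E C, add FIRST(E C) \ {ε} = { 'f' }
In X → E E C: E is followed by C, add FIRST(C) \ {ε} = { 'f' }
  C is nullable, so also add FOLLOW(X)
In E → f f E: E is at the end; this adds FOLLOW(E) to itself — nothing new
In C → E X B: E is followed by X B, add FIRST(X B) \ {ε} = { 'f' }
In B → f C E: E is at the end, add FOLLOW(B)
In X → C E g: E is followed by g, add FIRST(g) \ {ε} = { 'g' }

The FOLLOW sets referred to above (computed the same way, to a fixed point):
  FOLLOW(X) = { $, 'f' }
  FOLLOW(B) = { $, 'f', 'g' }

Taking the union: FOLLOW(E) = { $, 'f', 'g' }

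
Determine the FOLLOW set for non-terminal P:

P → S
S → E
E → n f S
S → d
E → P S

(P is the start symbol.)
To compute FOLLOW(P), find every occurrence of P on a right-hand side N → α P β: add FIRST(β) \ {ε}, and if β is empty or nullable also add FOLLOW(N). Iterate to a fixed point.

P is the start symbol, so $ ∈ FOLLOW(P).
In E → P S: P is followed by S, add FIRST(S) \ {ε} = { 'd', 'n' }

Taking the union: FOLLOW(P) = { $, 'd', 'n' }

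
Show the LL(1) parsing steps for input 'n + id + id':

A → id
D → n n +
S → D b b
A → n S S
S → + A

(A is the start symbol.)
Stack is shown with the top on the left.

Stack    Input          Action
------------------------------
A $      n + id + id $  output A → n S S
n S S $  n + id + id $  match 'n'
S S $    + id + id $    output S → + A
+ A S $  + id + id $    match '+'
A S $    id + id $      output A → id
id S $   id + id $      match 'id'
S $      + id $         output S → + A
+ A $    + id $         match '+'
A $      id $           output A → id
id $     id $           match 'id'
$        $              accept

The string is accepted.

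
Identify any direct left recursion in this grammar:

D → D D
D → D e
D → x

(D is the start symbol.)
Yes, D is left-recursive

D → D D: LEFT RECURSIVE (starts with D)
D → D e: LEFT RECURSIVE (starts with D)
D → x: starts with x

The grammar has direct left recursion on: D.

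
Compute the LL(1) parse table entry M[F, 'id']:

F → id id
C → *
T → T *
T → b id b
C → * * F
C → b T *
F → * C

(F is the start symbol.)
To find M[F, 'id'], we find productions for F where 'id' is in the predict set (PREDICT(N → α) = (FIRST(α) \ {ε}) ∪ (FOLLOW(N) if α ⇒* ε)).

F → id id: PREDICT = { 'id' }
  'id' is in predict set, so this production goes in M[F, 'id']
F → * C: PREDICT = { '*' }

M[F, 'id'] = F → id id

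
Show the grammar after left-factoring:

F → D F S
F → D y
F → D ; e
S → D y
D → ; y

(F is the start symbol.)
Left-factoring transforms A → αβ₁ | αβ₂ into A → αA' and A' → β₁ | β₂
(α is the longest common prefix among the alternatives). Repeat until
no nonterminal has two alternatives with a common prefix.

Round 1: F has alternatives sharing prefix 'D'. Introduce F': F → D F'
  Add: F' → F S
  Add: F' → y
  Add: F' → ; e

No remaining common prefixes — done.

Resulting grammar:
F → D F'
F' → F S
F' → y
F' → ; e
S → D y
D → ; y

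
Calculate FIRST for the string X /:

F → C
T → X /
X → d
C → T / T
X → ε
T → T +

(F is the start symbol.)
FIRST sets of the non-terminals involved (from the grammar, by fixed-point iteration):
  FIRST(X) = { 'd', ε }

To compute FIRST(X /), process the symbols left to right:
Symbol X is a non-terminal. Add FIRST(X) \ {ε} = { 'd' }
X is nullable (ε ∈ FIRST(X)), continue to the next symbol.
Symbol / is a terminal. Add '/' and stop.
FIRST(X /) = { '/', 'd' }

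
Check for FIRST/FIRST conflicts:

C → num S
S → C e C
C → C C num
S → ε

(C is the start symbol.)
FIRST sets of the non-terminals at (or reachable through a nullable prefix from) the front of some alternative:
  FIRST(C) = { 'num' }

Productions for C:
  C → num S: FIRST = { 'num' }
  C → C C num: FIRST = { 'num' }
Productions for S:
  S → C e C: FIRST = { 'num' }
  S → ε: FIRST = { ε }

Conflict for C: C → num S and C → C C num
  Overlap: { 'num' }

Answer: Yes. C → num S / C → C C num on { 'num' }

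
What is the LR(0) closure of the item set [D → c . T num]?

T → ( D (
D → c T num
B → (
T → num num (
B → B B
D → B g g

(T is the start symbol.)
{ [D → c . T num], [T → . ( D (], [T → . num num (] }

To compute CLOSURE, for each item [A → α.Bβ] where B is a non-terminal, add [B → .γ] for all productions B → γ; repeat for the newly added items until nothing changes.

Start with: [D → c . T num]
  [D → c . T num] has the dot before T: add [T → . ( D (], [T → . num num (]
No further items can be added.

CLOSURE = { [D → c . T num], [T → . ( D (], [T → . num num (] }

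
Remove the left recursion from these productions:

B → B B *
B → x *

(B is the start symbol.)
B → x * B'
B' → B * B'
B' → ε

B is directly left-recursive. The standard transformation for
  A → A α₁ | ... | A α_m | β₁ | ... | β_n
is
  A  → β₁ A' | ... | β_n A'
  A' → α₁ A' | ... | α_m A' | ε

B → x * becomes B → x * B'
B → B B * becomes B' → B * B'
Add B' → ε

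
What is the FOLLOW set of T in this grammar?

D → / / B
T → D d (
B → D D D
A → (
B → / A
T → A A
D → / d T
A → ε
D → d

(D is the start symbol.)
{ $, '/', 'd' }

In D → / d T: T is at the end, add FOLLOW(D)

The FOLLOW sets referred to above (computed the same way, to a fixed point):
  FOLLOW(D) = { $, '/', 'd' }

Taking the union: FOLLOW(T) = { $, '/', 'd' }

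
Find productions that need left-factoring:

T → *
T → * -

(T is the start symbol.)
Yes, T has productions with common prefix '*'

Left-factoring is needed when two productions for the same non-terminal
share a common prefix on the right-hand side.

Productions for T:
  T → *
  T → * -

Found common prefix '*' in productions for T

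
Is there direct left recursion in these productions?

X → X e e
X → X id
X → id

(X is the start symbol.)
X → X e e: LEFT RECURSIVE (starts with X)
X → X id: LEFT RECURSIVE (starts with X)
X → id: starts with id

The grammar has direct left recursion on: X.

Answer: Yes, X is left-recursive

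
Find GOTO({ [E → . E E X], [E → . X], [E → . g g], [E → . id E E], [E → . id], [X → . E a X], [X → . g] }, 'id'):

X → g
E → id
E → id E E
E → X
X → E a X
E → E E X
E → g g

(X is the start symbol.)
{ [E → . E E X], [E → . X], [E → . g g], [E → . id E E], [E → . id], [E → id . E E], [E → id .], [X → . E a X], [X → . g] }

GOTO(I, 'id') = CLOSURE({ [A → αX.β] : [A → α.Xβ] ∈ I, X = 'id' })

Items with dot before 'id', with the dot advanced:
  [E → . id] → [E → id .]
  [E → . id E E] → [E → id . E E]
Closure of the advanced items:
  [E → id . E E] has the dot before E: add [E → . id], [E → . id E E], [E → . X], [E → . E E X], [E → . g g]
  [E → . X] has the dot before X: add [X → . g], [X → . E a X]

GOTO = { [E → . E E X], [E → . X], [E → . g g], [E → . id E E], [E → . id], [E → id . E E], [E → id .], [X → . E a X], [X → . g] }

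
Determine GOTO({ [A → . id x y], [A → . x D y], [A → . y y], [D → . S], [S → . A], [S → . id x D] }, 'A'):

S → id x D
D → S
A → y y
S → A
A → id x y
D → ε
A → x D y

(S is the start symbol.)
{ [S → A .] }

GOTO(I, 'A') = CLOSURE({ [A → αX.β] : [A → α.Xβ] ∈ I, X = 'A' })

Items with dot before 'A', with the dot advanced:
  [S → . A] → [S → A .]
Closure adds nothing (no advanced item has the dot before a non-terminal).

GOTO = { [S → A .] }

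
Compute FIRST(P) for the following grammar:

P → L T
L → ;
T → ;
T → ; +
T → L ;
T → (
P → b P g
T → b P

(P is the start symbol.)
{ ';', 'b' }

FIRST sets of the other non-terminals involved (by the same procedure, iterated to a fixed point):
  FIRST(L) = { ';' }

From P → L T:
  - L is a non-terminal: add FIRST(L) \ {ε} = { ';' }
    L is not nullable, so stop
From P → b P g:
  - b is a terminal: add 'b' and stop

Collecting: FIRST(P) = { ';', 'b' }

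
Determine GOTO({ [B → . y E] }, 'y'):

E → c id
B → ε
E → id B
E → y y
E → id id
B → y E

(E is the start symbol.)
GOTO(I, 'y') = CLOSURE({ [A → αX.β] : [A → α.Xβ] ∈ I, X = 'y' })

Items with dot before 'y', with the dot advanced:
  [B → . y E] → [B → y . E]
Closure of the advanced items:
  [B → y . E] has the dot before E: add [E → . c id], [E → . id B], [E → . y y], [E → . id id]

GOTO = { [B → y . E], [E → . c id], [E → . id B], [E → . id id], [E → . y y] }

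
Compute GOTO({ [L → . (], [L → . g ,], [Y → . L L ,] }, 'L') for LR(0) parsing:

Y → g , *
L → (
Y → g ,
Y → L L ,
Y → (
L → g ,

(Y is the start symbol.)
{ [L → . (], [L → . g ,], [Y → L . L ,] }

GOTO(I, 'L') = CLOSURE({ [A → αX.β] : [A → α.Xβ] ∈ I, X = 'L' })

Items with dot before 'L', with the dot advanced:
  [Y → . L L ,] → [Y → L . L ,]
Closure of the advanced items:
  [Y → L . L ,] has the dot before L: add [L → . (], [L → . g ,]

GOTO = { [L → . (], [L → . g ,], [Y → L . L ,] }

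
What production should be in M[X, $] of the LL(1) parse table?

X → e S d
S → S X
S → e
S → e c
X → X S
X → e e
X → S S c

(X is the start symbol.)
Empty (error entry)

To find M[X, $], we find productions for X where $ is in the predict set (PREDICT(N → α) = (FIRST(α) \ {ε}) ∪ (FOLLOW(N) if α ⇒* ε)).

Relevant sets:
  FIRST(X) = { 'e' }
  FIRST(S) = { 'e' }

X → e S d: PREDICT = { 'e' }
X → X S: PREDICT = { 'e' }
X → e e: PREDICT = { 'e' }
X → S S c: PREDICT = { 'e' }

M[X, $] is empty (no production applies)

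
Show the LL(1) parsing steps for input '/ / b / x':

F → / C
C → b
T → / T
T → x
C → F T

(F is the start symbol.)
LL(1) parsing maintains a stack (initially the start symbol over $) and the input. At each step: if the stack top is a terminal, match it against the current input token; if it is a non-terminal N, replace it with the RHS of M[N, lookahead] (the unique production whose predict set contains the lookahead).

Stack is shown with the top on the left.

Stack    Input        Action
----------------------------
F $      / / b / x $  output F → / C
/ C $    / / b / x $  match '/'
C $      / b / x $    output C → F T
F T $    / b / x $    output F → / C
/ C T $  / b / x $    match '/'
C T $    b / x $      output C → b
b T $    b / x $      match 'b'
T $      / x $        output T → / T
/ T $    / x $        match '/'
T $      x $          output T → x
x $      x $          match 'x'
$        $            accept

The string is accepted.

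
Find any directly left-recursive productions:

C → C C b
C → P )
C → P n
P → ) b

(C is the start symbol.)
Yes, C is left-recursive

Direct left recursion occurs when N → N α for some non-terminal N (the right-hand side begins with the left-hand side itself).

C → C C b: LEFT RECURSIVE (starts with C)
C → P ): starts with P
C → P n: starts with P
P → ) b: starts with ')'

The grammar has direct left recursion on: C.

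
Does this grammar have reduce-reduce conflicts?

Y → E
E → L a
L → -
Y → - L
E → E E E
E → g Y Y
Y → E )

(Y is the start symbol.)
No reduce-reduce conflicts

Augment with Y' → Y and build the canonical LR(0) collection (I0 = CLOSURE({[Y' → . Y]}), then GOTO on every symbol after a dot until no new states appear). It has 14 states:
  I0: { [E → . E E E], [E → . L a], [E → . g Y Y], [L → . -], [Y → . - L], [Y → . E )], [Y → . E], [Y' → . Y] }  — shift
  I1: { [L → - .], [L → . -], [Y → - . L] }  — shift, reduce
  I2: { [E → . E E E], [E → . L a], [E → . g Y Y], [E → E . E E], [L → . -], [Y → E . )], [Y → E .] }  — shift, reduce
  I3: { [E → L . a] }  — shift
  I4: { [Y' → Y .] }  — accept
  I5: { [E → . E E E], [E → . L a], [E → . g Y Y], [E → g . Y Y], [L → . -], [Y → . - L], [Y → . E )], [Y → . E] }  — shift
  I6: { [E → . E E E], [E → . L a], [E → . g Y Y], [E → g Y . Y], [L → . -], [Y → . - L], [Y → . E )], [Y → . E] }  — shift
  I7: { [E → g Y Y .] }  — reduce
  I8: { [E → L a .] }  — reduce
  I9: { [Y → E ) .] }  — reduce
  I10: { [L → - .] }  — reduce
  I11: { [E → . E E E], [E → . L a], [E → . g Y Y], [E → E . E E], [E → E E . E], [L → . -] }  — shift
  I12: { [E → . E E E], [E → . L a], [E → . g Y Y], [E → E . E E], [E → E E . E], [E → E E E .], [L → . -] }  — shift, reduce
  I13: { [Y → - L .] }  — reduce

No state contains more than one complete item.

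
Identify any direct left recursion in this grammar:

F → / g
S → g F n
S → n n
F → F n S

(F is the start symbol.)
Yes, F is left-recursive

F → / g: starts with '/'
S → g F n: starts with g
S → n n: starts with n
F → F n S: LEFT RECURSIVE (starts with F)

The grammar has direct left recursion on: F.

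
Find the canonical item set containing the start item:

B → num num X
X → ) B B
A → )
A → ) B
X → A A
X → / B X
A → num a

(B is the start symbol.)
{ [B → . num num X], [B' → . B] }

First, augment the grammar with B' → B
I₀ = CLOSURE({ [B' → . B] }):
  [B' → . B] has the dot before B: add [B → . num num X]
No further items can be added.

I₀ = { [B → . num num X], [B' → . B] }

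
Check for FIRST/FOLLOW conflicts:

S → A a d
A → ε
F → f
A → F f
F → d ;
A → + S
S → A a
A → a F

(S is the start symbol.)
Nullable non-terminals: A.
FIRST sets used below: FIRST(F) = { 'd', 'f' }

A: nullable alternative(s) A → ε; FOLLOW(A) = { 'a' }
  A → ε: FIRST \ {ε} = { } — this is the only nullable alternative, skip
  A → F f: FIRST \ {ε} = { 'd', 'f' } — disjoint from FOLLOW(A)
  A → + S: FIRST \ {ε} = { '+' } — disjoint from FOLLOW(A)
  A → a F: FIRST \ {ε} = { 'a' } — overlaps FOLLOW(A) on { 'a' }: CONFLICT

F, S have no nullable alternative, so no FIRST/FOLLOW check is needed there.

So the grammar has 1 FIRST/FOLLOW conflict (marked CONFLICT above).

Answer: Yes. A → a F with FOLLOW(A) on { 'a' }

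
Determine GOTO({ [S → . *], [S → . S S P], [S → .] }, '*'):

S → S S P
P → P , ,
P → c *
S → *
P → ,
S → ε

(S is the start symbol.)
{ [S → * .] }

GOTO(I, '*') = CLOSURE({ [A → αX.β] : [A → α.Xβ] ∈ I, X = '*' })

Items with dot before '*', with the dot advanced:
  [S → . *] → [S → * .]
Closure adds nothing (no advanced item has the dot before a non-terminal).

GOTO = { [S → * .] }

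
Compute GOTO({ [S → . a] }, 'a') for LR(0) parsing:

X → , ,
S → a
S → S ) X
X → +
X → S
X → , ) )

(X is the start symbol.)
{ [S → a .] }

GOTO(I, 'a') = CLOSURE({ [A → αX.β] : [A → α.Xβ] ∈ I, X = 'a' })

Items with dot before 'a', with the dot advanced:
  [S → . a] → [S → a .]
Closure adds nothing (no advanced item has the dot before a non-terminal).

GOTO = { [S → a .] }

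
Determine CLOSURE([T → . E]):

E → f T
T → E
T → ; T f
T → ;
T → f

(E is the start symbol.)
Start with: [T → . E]
  [T → . E] has the dot before E: add [E → . f T]
No further items can be added.

CLOSURE = { [E → . f T], [T → . E] }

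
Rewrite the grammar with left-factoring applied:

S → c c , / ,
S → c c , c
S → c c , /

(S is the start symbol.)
Left-factoring transforms A → αβ₁ | αβ₂ into A → αA' and A' → β₁ | β₂
(α is the longest common prefix among the alternatives). Repeat until
no nonterminal has two alternatives with a common prefix.

Round 1: S has alternatives sharing prefix 'c c ,'. Introduce S': S → c c , S'
  Add: S' → / ,
  Add: S' → c
  Add: S' → /

Round 2: S' has alternatives sharing prefix '/'. Introduce S'': S' → / S''
  Add: S'' → ,
  Add: S'' → ε

No remaining common prefixes — done.

Resulting grammar:
S → c c , S'
S' → / S''
S'' → ,
S'' → ε
S' → c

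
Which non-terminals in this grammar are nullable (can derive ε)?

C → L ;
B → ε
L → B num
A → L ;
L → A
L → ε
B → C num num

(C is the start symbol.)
{ 'B', 'L' }

A non-terminal is nullable if it can derive ε (the empty string): either it has an ε-production, or it has a production whose right-hand side consists entirely of nullable non-terminals.

ε-productions: B → ε, L → ε
So B, L are immediately nullable.
No further non-terminal can be added: every production for the remaining non-terminals contains a terminal or a non-nullable non-terminal.
Nullable = { 'B', 'L' }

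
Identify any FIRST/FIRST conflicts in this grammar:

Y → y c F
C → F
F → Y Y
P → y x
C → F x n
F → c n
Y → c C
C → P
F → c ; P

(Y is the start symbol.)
FIRST sets of the non-terminals at (or reachable through a nullable prefix from) the front of some alternative:
  FIRST(F) = { 'c', 'y' }
  FIRST(P) = { 'y' }
  FIRST(Y) = { 'c', 'y' }

Productions for Y:
  Y → y c F: FIRST = { 'y' }
  Y → c C: FIRST = { 'c' }
Productions for C:
  C → F: FIRST = { 'c', 'y' }
  C → F x n: FIRST = { 'c', 'y' }
  C → P: FIRST = { 'y' }
Productions for F:
  F → Y Y: FIRST = { 'c', 'y' }
  F → c n: FIRST = { 'c' }
  F → c ; P: FIRST = { 'c' }
P has only one production, so no FIRST/FIRST conflict is possible there.

Conflict for C: C → F and C → F x n
  Overlap: { 'c', 'y' }
Conflict for C: C → F and C → P
  Overlap: { 'y' }
Conflict for C: C → F x n and C → P
  Overlap: { 'y' }
Conflict for F: F → Y Y and F → c n
  Overlap: { 'c' }
Conflict for F: F → Y Y and F → c ; P
  Overlap: { 'c' }
Conflict for F: F → c n and F → c ; P
  Overlap: { 'c' }

Answer: Yes. C → F / C → F x n on { 'c', 'y' }; C → F / C → P on { 'y' }; C → F x n / C → P on { 'y' }; F → Y Y / F → c n on { 'c' }; F → Y Y / F → c ';' P on { 'c' }; F → c n / F → c ';' P on { 'c' }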